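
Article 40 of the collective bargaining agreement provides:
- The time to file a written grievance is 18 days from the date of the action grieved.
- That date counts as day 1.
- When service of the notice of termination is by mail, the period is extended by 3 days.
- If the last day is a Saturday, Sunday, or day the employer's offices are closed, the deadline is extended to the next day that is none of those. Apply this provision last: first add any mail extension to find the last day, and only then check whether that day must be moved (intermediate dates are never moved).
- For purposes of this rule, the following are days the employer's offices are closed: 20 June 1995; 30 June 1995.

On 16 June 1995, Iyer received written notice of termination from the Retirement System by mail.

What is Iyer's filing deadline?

July 6, 1995

Counting 16 June 1995 as day 1, day 18 is July 3, 1995.
Service was by mail, adding 3 days: July 3, 1995 + 3 days = July 6, 1995.
July 6, 1995 is a Thursday and not a day the employer's offices are closed, so no extension applies.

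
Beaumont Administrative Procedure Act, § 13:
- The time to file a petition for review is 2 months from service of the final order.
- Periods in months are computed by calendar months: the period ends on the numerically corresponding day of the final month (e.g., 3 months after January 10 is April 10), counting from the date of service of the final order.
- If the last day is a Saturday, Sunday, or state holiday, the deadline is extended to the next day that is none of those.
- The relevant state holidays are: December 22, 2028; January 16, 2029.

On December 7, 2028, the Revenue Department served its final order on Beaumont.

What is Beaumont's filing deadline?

2 months after December 7, 2028 is February 7, 2029.
February 7, 2029 is a Wednesday and not a state holiday, so no extension applies.

February 7, 2029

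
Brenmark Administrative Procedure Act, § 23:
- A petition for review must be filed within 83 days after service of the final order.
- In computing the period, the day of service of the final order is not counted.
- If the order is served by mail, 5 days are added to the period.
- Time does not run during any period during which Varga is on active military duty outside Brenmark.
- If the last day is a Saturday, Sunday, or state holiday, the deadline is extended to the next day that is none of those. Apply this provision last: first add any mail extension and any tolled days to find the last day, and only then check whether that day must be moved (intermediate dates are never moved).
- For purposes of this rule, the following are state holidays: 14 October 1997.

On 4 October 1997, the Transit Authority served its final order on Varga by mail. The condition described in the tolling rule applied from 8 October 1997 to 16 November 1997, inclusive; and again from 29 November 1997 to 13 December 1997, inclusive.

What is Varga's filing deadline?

February 24, 1998

83 days after 4 October 1997 is December 26, 1997.
Service was by mail, adding 5 days: December 26, 1997 + 5 days = December 31, 1997.
From October 8, 1997 through November 16, 1997 inclusive is 40 days; tolling adds 40 days: December 31, 1997 + 40 days = February 9, 1998.
From November 29, 1997 through December 13, 1997 inclusive is 15 days; tolling adds 15 days: February 9, 1998 + 15 days = February 24, 1998.
February 24, 1998 is a Tuesday and not a state holiday, so no extension applies.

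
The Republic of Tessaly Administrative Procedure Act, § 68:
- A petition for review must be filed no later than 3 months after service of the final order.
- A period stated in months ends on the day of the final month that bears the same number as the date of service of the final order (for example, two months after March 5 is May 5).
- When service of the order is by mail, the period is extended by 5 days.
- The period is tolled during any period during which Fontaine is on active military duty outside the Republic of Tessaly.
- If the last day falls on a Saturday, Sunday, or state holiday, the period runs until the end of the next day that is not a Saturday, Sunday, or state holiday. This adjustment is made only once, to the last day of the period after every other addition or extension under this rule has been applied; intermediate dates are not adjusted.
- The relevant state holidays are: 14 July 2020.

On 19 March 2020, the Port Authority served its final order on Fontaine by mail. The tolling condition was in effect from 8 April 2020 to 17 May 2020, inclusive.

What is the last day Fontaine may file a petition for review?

August 3, 2020

3 months after 19 March 2020 is June 19, 2020.
Service was by mail, adding 5 days: June 19, 2020 + 5 days = June 24, 2020.
From April 8, 2020 through May 17, 2020 inclusive is 40 days; tolling adds 40 days: June 24, 2020 + 40 days = August 3, 2020.
August 3, 2020 is a Monday and not a state holiday, so no extension applies.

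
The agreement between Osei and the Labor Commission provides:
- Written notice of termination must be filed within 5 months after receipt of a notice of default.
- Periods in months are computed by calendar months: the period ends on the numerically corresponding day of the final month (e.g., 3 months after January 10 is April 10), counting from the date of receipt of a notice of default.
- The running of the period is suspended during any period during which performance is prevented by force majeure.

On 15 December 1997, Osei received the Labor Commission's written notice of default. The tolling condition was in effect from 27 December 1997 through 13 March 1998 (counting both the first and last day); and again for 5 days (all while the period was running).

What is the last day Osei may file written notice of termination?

5 months after 15 December 1997 is May 15, 1998.
From December 27, 1997 through March 13, 1998 inclusive is 77 days; tolling adds 77 days: May 15, 1998 + 77 days = July 31, 1998.
Tolling adds 5 days: July 31, 1998 + 5 days = August 5, 1998.

August 5, 1998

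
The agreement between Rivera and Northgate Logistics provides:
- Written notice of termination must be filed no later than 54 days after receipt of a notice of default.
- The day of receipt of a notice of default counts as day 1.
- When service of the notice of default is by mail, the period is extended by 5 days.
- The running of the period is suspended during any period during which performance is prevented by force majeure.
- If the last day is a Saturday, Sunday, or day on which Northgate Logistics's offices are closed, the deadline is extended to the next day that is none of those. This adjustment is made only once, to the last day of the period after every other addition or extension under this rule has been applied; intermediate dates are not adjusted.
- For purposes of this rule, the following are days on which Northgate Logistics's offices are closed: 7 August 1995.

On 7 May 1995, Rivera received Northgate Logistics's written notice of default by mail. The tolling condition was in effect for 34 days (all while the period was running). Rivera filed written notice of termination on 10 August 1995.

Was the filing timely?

No

Counting 7 May 1995 as day 1, day 54 is June 29, 1995.
Service was by mail, adding 5 days: June 29, 1995 + 5 days = July 4, 1995.
Tolling adds 34 days: July 4, 1995 + 34 days = August 7, 1995.
August 7, 1995 is a listed holiday. The next qualifying day is August 8, 1995.
The deadline is August 8, 1995; the filing on August 10, 1995 is after that date.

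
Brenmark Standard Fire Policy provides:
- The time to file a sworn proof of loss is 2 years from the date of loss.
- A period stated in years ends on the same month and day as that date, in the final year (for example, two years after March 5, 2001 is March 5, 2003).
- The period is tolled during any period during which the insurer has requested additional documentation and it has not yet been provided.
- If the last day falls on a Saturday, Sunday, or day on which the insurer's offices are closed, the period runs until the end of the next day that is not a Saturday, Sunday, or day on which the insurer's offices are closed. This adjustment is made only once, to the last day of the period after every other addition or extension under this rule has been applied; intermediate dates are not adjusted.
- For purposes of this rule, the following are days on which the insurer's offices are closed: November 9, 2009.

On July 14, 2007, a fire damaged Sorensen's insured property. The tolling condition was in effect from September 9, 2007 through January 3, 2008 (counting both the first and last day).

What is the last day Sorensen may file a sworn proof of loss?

November 10, 2009

2 years after July 14, 2007 is July 14, 2009.
From September 9, 2007 through January 3, 2008 inclusive is 117 days; tolling adds 117 days: July 14, 2009 + 117 days = November 8, 2009.
November 8, 2009 is Sunday; November 9, 2009 is a listed holiday. The next qualifying day is November 10, 2009.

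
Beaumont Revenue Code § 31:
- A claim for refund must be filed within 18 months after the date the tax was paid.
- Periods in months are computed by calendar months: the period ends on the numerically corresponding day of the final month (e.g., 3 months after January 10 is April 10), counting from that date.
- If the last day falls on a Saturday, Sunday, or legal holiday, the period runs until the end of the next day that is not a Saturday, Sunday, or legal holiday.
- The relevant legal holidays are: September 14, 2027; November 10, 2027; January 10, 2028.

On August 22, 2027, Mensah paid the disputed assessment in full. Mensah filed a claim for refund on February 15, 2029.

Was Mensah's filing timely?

18 months after August 22, 2027 is February 22, 2029.
February 22, 2029 is a Thursday and not a legal holiday, so no extension applies.
The deadline is February 22, 2029; the filing on February 15, 2029 is on or before that date.

Yes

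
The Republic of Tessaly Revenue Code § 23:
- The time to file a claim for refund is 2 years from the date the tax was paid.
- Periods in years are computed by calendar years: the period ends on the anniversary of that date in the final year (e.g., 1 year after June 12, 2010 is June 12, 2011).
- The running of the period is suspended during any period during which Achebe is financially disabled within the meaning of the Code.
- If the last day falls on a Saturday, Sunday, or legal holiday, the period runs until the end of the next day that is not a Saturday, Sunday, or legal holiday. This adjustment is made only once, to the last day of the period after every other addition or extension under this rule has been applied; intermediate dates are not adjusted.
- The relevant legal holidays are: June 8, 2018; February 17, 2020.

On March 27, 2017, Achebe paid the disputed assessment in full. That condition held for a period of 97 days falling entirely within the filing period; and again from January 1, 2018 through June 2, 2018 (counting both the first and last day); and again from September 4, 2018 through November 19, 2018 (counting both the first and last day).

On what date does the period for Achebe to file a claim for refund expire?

2 years after March 27, 2017 is March 27, 2019.
Tolling adds 97 days: March 27, 2019 + 97 days = July 2, 2019.
From January 1, 2018 through June 2, 2018 inclusive is 153 days; tolling adds 153 days: July 2, 2019 + 153 days = December 2, 2019.
From September 4, 2018 through November 19, 2018 inclusive is 77 days; tolling adds 77 days: December 2, 2019 + 77 days = February 17, 2020.
February 17, 2020 is a listed holiday. The next qualifying day is February 18, 2020.

February 18, 2020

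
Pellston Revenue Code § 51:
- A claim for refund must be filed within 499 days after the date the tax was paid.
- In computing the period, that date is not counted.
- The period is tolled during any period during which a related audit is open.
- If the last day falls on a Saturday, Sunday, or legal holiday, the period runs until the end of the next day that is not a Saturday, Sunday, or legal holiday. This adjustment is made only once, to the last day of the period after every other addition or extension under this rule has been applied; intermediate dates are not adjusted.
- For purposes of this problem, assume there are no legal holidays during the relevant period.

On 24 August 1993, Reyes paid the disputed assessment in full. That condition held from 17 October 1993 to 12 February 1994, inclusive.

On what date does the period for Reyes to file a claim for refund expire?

May 4, 1995

499 days after 24 August 1993 is January 5, 1995.
From October 17, 1993 through February 12, 1994 inclusive is 119 days; tolling adds 119 days: January 5, 1995 + 119 days = May 4, 1995.
May 4, 1995 is a Thursday and not a legal holiday, so no extension applies.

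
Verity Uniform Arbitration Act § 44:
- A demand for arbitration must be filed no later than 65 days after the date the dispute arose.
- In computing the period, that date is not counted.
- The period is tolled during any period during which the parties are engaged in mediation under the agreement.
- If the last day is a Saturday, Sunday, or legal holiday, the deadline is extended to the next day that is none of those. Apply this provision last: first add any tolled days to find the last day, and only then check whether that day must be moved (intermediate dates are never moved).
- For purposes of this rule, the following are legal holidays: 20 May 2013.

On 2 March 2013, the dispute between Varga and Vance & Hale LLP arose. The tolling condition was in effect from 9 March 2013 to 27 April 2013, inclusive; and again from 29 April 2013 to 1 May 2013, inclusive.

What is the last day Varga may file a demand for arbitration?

June 28, 2013

65 days after 2 March 2013 is May 6, 2013.
From March 9, 2013 through April 27, 2013 inclusive is 50 days; tolling adds 50 days: May 6, 2013 + 50 days = June 25, 2013.
From April 29, 2013 through May 1, 2013 inclusive is 3 days; tolling adds 3 days: June 25, 2013 + 3 days = June 28, 2013.
June 28, 2013 is a Friday and not a legal holiday, so no extension applies.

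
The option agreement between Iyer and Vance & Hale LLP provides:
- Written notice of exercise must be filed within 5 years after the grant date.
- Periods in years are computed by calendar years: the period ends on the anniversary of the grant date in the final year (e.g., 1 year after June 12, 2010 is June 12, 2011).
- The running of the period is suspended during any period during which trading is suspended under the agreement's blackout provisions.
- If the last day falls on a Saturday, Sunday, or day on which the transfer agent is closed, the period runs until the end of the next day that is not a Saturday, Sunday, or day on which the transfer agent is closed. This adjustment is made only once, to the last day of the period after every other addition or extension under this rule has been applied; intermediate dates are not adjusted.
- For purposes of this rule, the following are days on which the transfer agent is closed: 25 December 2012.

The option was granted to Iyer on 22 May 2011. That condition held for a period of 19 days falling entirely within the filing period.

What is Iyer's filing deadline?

June 10, 2016

5 years after 22 May 2011 is May 22, 2016.
Tolling adds 19 days: May 22, 2016 + 19 days = June 10, 2016.
June 10, 2016 is a Friday and not a day on which the transfer agent is closed, so no extension applies.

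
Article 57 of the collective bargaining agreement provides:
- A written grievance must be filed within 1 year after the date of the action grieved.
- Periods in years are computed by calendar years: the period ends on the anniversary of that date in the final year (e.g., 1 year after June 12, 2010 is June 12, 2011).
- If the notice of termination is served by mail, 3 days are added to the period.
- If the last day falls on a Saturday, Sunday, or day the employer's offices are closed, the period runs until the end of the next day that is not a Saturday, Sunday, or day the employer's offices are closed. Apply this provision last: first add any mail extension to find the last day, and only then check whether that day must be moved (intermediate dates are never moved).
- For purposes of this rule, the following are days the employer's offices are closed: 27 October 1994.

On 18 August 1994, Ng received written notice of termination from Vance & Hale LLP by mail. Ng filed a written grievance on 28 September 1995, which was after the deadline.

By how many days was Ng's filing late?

38 days

1 year after 18 August 1994 is August 18, 1995.
Service was by mail, adding 3 days: August 18, 1995 + 3 days = August 21, 1995.
August 21, 1995 is a Monday and not a day the employer's offices are closed, so no extension applies.
The deadline is August 21, 1995; from August 21, 1995 to September 28, 1995 is 38 days.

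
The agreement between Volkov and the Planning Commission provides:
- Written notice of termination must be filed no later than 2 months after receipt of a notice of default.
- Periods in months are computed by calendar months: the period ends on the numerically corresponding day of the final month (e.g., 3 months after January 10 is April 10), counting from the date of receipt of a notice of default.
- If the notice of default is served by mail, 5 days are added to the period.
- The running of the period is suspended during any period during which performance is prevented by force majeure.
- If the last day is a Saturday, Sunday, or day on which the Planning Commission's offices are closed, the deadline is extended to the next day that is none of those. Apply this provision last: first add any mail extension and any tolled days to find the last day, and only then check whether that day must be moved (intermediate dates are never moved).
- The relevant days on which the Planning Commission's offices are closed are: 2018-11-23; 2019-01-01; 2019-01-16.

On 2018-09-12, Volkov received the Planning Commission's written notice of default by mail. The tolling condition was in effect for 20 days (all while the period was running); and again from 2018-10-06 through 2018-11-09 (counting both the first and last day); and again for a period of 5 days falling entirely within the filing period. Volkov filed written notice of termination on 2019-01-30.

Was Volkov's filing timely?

2 months after 2018-09-12 is November 12, 2018.
Service was by mail, adding 5 days: November 12, 2018 + 5 days = November 17, 2018.
Tolling adds 20 days: November 17, 2018 + 20 days = December 7, 2018.
From October 6, 2018 through November 9, 2018 inclusive is 35 days; tolling adds 35 days: December 7, 2018 + 35 days = January 11, 2019.
Tolling adds 5 days: January 11, 2019 + 5 days = January 16, 2019.
January 16, 2019 is a listed holiday. The next qualifying day is January 17, 2019.
The deadline is January 17, 2019; the filing on January 30, 2019 is after that date.

No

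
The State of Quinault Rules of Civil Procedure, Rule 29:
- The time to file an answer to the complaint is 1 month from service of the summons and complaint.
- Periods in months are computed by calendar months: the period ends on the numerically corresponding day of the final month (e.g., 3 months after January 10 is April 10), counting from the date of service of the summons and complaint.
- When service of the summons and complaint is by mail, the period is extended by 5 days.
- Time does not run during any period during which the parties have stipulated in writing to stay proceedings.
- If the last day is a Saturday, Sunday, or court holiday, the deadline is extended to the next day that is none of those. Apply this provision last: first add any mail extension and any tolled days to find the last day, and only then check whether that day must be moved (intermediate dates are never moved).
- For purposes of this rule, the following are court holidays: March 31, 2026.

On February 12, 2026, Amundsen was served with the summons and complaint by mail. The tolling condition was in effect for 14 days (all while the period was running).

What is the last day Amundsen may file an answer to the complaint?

1 month after February 12, 2026 is March 12, 2026.
Service was by mail, adding 5 days: March 12, 2026 + 5 days = March 17, 2026.
Tolling adds 14 days: March 17, 2026 + 14 days = March 31, 2026.
March 31, 2026 is a listed holiday. The next qualifying day is April 1, 2026.

April 1, 2026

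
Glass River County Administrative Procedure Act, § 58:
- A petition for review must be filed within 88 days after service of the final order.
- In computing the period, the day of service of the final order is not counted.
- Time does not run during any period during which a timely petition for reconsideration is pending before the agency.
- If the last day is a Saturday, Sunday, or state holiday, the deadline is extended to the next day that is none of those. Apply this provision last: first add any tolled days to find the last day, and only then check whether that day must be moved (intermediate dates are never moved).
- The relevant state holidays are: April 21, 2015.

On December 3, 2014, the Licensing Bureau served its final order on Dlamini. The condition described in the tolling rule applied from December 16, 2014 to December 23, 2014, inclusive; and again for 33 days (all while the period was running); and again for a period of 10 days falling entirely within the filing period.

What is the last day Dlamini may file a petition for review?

April 22, 2015

88 days after December 3, 2014 is March 1, 2015.
From December 16, 2014 through December 23, 2014 inclusive is 8 days; tolling adds 8 days: March 1, 2015 + 8 days = March 9, 2015.
Tolling adds 33 days: March 9, 2015 + 33 days = April 11, 2015.
Tolling adds 10 days: April 11, 2015 + 10 days = April 21, 2015.
April 21, 2015 is a listed holiday. The next qualifying day is April 22, 2015.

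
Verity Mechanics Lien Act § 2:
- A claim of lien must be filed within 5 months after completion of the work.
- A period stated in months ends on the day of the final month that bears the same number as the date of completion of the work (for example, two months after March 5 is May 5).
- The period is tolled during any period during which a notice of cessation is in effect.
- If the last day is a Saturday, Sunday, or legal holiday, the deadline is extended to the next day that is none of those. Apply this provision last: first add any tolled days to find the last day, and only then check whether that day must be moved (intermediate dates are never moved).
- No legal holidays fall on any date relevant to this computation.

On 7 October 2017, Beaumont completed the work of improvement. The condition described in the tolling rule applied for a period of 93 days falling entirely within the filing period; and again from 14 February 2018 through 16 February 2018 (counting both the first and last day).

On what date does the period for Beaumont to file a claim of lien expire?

5 months after 7 October 2017 is March 7, 2018.
Tolling adds 93 days: March 7, 2018 + 93 days = June 8, 2018.
From February 14, 2018 through February 16, 2018 inclusive is 3 days; tolling adds 3 days: June 8, 2018 + 3 days = June 11, 2018.
June 11, 2018 is a Monday and not a legal holiday, so no extension applies.

June 11, 2018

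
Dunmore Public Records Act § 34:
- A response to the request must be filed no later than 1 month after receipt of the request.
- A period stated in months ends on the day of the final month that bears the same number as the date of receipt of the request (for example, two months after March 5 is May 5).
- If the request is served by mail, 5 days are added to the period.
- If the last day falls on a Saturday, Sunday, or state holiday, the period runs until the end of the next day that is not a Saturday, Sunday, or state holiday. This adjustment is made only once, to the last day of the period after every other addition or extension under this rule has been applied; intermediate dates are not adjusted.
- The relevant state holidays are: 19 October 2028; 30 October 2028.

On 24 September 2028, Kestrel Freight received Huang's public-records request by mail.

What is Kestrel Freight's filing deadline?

1 month after 24 September 2028 is October 24, 2028.
Service was by mail, adding 5 days: October 24, 2028 + 5 days = October 29, 2028.
October 29, 2028 is Sunday; October 30, 2028 is a listed holiday. The next qualifying day is October 31, 2028.

October 31, 2028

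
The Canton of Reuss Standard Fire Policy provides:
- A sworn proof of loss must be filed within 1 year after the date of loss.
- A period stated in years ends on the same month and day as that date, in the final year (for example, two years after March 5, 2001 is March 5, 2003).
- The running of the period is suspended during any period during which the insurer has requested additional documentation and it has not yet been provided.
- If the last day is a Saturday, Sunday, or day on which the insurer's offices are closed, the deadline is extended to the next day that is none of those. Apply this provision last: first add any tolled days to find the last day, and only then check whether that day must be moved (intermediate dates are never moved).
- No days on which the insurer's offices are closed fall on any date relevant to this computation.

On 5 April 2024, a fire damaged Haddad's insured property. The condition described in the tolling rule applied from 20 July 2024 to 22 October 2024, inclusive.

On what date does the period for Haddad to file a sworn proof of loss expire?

July 9, 2025

1 year after 5 April 2024 is April 5, 2025.
From July 20, 2024 through October 22, 2024 inclusive is 95 days; tolling adds 95 days: April 5, 2025 + 95 days = July 9, 2025.
July 9, 2025 is a Wednesday and not a day on which the insurer's offices are closed, so no extension applies.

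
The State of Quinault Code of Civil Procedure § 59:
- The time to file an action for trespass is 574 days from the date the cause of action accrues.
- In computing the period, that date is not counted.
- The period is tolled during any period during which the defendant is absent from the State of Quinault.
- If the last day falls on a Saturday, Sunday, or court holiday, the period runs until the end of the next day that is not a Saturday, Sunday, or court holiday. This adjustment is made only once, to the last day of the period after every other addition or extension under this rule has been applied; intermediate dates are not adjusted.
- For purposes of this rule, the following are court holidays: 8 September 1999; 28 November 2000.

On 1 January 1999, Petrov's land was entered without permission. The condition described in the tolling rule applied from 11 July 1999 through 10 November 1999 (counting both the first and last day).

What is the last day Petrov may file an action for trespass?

November 29, 2000

574 days after 1 January 1999 is July 28, 2000.
From July 11, 1999 through November 10, 1999 inclusive is 123 days; tolling adds 123 days: July 28, 2000 + 123 days = November 28, 2000.
November 28, 2000 is a listed holiday. The next qualifying day is November 29, 2000.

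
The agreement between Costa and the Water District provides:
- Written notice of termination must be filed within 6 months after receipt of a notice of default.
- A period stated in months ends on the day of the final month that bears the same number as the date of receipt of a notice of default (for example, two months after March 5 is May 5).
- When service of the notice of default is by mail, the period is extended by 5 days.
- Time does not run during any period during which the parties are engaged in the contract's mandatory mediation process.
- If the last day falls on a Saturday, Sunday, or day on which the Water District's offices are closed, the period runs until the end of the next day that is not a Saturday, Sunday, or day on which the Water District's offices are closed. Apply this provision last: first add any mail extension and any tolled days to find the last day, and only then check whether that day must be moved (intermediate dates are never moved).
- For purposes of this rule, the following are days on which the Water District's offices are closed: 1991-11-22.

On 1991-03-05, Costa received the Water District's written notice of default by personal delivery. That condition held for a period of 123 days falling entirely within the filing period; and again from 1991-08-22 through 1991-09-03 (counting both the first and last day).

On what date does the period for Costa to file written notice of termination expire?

6 months after 1991-03-05 is September 5, 1991.
Service was not by mail, so no mail extension applies.
Tolling adds 123 days: September 5, 1991 + 123 days = January 6, 1992.
From August 22, 1991 through September 3, 1991 inclusive is 13 days; tolling adds 13 days: January 6, 1992 + 13 days = January 19, 1992.
January 19, 1992 is Sunday. The next qualifying day is January 20, 1992.

January 20, 1992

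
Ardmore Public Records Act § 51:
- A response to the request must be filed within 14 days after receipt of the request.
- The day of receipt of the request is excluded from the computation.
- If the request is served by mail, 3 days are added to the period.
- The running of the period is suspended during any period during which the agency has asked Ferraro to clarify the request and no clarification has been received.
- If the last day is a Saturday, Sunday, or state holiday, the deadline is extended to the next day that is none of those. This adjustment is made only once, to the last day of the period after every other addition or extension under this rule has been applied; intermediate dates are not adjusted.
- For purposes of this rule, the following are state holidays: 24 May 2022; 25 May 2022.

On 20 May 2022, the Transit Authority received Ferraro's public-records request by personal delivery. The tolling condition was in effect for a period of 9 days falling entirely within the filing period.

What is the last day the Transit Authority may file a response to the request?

14 days after 20 May 2022 is June 3, 2022.
Service was not by mail, so no mail extension applies.
Tolling adds 9 days: June 3, 2022 + 9 days = June 12, 2022.
June 12, 2022 is Sunday. The next qualifying day is June 13, 2022.

June 13, 2022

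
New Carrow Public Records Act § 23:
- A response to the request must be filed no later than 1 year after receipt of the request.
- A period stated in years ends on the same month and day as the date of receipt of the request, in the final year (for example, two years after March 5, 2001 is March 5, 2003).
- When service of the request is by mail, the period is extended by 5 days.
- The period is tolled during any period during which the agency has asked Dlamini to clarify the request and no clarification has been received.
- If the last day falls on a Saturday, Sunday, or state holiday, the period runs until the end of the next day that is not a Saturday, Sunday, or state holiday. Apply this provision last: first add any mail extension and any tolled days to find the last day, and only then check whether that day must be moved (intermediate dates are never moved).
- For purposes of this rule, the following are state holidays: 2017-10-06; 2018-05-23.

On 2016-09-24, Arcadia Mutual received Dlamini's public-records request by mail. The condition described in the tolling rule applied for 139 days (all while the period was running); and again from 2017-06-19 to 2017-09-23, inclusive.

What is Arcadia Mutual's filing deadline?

1 year after 2016-09-24 is September 24, 2017.
Service was by mail, adding 5 days: September 24, 2017 + 5 days = September 29, 2017.
Tolling adds 139 days: September 29, 2017 + 139 days = February 15, 2018.
From June 19, 2017 through September 23, 2017 inclusive is 97 days; tolling adds 97 days: February 15, 2018 + 97 days = May 23, 2018.
May 23, 2018 is a listed holiday. The next qualifying day is May 24, 2018.

May 24, 2018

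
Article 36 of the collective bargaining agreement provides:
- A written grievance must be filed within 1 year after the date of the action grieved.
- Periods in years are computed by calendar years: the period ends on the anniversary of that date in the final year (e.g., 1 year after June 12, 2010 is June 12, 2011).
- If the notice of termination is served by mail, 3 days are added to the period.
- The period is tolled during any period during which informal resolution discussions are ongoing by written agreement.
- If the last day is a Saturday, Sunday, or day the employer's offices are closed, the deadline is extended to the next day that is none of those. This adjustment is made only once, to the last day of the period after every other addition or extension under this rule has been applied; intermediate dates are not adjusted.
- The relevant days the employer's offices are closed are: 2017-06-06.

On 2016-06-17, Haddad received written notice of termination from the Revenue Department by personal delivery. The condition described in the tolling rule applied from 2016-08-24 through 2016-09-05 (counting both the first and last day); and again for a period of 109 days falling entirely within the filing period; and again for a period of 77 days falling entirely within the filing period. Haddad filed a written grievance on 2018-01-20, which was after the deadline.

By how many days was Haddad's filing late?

18 days

1 year after 2016-06-17 is June 17, 2017.
Service was not by mail, so no mail extension applies.
From August 24, 2016 through September 5, 2016 inclusive is 13 days; tolling adds 13 days: June 17, 2017 + 13 days = June 30, 2017.
Tolling adds 109 days: June 30, 2017 + 109 days = October 17, 2017.
Tolling adds 77 days: October 17, 2017 + 77 days = January 2, 2018.
January 2, 2018 is a Tuesday and not a day the employer's offices are closed, so no extension applies.
The deadline is January 2, 2018; from January 2, 2018 to January 20, 2018 is 18 days.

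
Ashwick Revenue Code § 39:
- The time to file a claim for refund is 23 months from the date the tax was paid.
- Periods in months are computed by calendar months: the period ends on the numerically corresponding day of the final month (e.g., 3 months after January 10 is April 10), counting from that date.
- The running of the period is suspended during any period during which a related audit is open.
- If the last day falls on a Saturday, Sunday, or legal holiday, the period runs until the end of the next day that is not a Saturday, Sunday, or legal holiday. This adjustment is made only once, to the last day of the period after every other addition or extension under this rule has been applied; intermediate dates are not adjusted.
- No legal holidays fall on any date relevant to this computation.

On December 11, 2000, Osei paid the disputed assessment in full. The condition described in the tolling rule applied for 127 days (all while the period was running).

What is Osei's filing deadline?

23 months after December 11, 2000 is November 11, 2002.
Tolling adds 127 days: November 11, 2002 + 127 days = March 18, 2003.
March 18, 2003 is a Tuesday and not a legal holiday, so no extension applies.

March 18, 2003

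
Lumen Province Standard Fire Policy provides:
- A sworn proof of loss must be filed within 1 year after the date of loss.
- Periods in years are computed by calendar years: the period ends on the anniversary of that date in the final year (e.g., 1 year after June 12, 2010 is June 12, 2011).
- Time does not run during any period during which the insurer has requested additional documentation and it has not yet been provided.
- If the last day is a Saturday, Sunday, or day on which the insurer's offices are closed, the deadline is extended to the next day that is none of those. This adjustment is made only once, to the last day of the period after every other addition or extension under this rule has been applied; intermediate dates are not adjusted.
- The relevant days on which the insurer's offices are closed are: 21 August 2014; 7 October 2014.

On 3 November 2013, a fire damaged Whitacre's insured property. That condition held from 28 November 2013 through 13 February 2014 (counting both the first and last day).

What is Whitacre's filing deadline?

January 20, 2015

1 year after 3 November 2013 is November 3, 2014.
From November 28, 2013 through February 13, 2014 inclusive is 78 days; tolling adds 78 days: November 3, 2014 + 78 days = January 20, 2015.
January 20, 2015 is a Tuesday and not a day on which the insurer's offices are closed, so no extension applies.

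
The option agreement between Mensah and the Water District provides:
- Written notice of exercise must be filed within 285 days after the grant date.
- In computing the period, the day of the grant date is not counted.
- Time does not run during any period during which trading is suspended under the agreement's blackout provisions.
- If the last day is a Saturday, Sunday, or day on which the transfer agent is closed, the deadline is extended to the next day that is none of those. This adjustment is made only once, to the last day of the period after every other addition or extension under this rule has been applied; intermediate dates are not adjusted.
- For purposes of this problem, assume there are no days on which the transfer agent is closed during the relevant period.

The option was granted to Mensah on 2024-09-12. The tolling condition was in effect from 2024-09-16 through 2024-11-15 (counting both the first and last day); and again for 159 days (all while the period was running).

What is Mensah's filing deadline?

285 days after 2024-09-12 is June 24, 2025.
From September 16, 2024 through November 15, 2024 inclusive is 61 days; tolling adds 61 days: June 24, 2025 + 61 days = August 24, 2025.
Tolling adds 159 days: August 24, 2025 + 159 days = January 30, 2026.
January 30, 2026 is a Friday and not a day on which the transfer agent is closed, so no extension applies.

January 30, 2026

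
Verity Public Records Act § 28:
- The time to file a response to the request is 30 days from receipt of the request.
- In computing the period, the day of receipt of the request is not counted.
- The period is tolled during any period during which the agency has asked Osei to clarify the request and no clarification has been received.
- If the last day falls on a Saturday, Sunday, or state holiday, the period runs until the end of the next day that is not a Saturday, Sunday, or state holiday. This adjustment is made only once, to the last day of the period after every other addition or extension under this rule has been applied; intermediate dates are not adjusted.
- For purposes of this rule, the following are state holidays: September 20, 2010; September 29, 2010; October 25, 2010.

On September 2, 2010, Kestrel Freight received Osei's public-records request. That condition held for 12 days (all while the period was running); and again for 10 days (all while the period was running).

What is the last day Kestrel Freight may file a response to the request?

October 26, 2010

30 days after September 2, 2010 is October 2, 2010.
Tolling adds 12 days: October 2, 2010 + 12 days = October 14, 2010.
Tolling adds 10 days: October 14, 2010 + 10 days = October 24, 2010.
October 24, 2010 is Sunday; October 25, 2010 is a listed holiday. The next qualifying day is October 26, 2010.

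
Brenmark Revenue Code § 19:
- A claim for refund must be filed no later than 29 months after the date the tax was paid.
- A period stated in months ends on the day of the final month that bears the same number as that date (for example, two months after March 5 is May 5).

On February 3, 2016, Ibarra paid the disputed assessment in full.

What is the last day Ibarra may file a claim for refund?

July 3, 2018

29 months after February 3, 2016 is July 3, 2018.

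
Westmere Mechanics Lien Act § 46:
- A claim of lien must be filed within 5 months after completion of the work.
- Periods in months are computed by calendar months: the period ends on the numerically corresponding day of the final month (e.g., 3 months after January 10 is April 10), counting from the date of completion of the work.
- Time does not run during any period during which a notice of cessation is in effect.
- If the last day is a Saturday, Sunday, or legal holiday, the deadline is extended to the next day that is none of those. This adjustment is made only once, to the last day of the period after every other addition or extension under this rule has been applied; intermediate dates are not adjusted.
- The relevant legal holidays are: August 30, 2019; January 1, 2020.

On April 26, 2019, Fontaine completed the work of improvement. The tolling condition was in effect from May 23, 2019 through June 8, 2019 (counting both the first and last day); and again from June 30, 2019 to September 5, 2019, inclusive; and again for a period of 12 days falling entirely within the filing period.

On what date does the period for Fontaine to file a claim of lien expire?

5 months after April 26, 2019 is September 26, 2019.
From May 23, 2019 through June 8, 2019 inclusive is 17 days; tolling adds 17 days: September 26, 2019 + 17 days = October 13, 2019.
From June 30, 2019 through September 5, 2019 inclusive is 68 days; tolling adds 68 days: October 13, 2019 + 68 days = December 20, 2019.
Tolling adds 12 days: December 20, 2019 + 12 days = January 1, 2020.
January 1, 2020 is a listed holiday. The next qualifying day is January 2, 2020.

January 2, 2020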